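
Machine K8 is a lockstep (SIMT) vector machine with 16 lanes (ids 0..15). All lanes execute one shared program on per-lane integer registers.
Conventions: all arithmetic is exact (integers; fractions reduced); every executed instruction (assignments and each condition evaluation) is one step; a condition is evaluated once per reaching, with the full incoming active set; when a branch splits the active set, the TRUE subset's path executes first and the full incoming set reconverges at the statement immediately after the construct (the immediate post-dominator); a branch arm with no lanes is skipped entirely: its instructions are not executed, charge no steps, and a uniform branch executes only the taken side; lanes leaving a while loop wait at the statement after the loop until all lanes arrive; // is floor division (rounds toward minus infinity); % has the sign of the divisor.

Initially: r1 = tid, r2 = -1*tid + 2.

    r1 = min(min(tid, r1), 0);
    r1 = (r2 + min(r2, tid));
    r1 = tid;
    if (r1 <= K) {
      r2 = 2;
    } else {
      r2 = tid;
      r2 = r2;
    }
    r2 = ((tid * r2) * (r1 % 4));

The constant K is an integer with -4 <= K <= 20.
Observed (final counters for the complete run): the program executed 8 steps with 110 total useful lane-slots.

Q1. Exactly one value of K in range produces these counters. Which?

Answer: K = 1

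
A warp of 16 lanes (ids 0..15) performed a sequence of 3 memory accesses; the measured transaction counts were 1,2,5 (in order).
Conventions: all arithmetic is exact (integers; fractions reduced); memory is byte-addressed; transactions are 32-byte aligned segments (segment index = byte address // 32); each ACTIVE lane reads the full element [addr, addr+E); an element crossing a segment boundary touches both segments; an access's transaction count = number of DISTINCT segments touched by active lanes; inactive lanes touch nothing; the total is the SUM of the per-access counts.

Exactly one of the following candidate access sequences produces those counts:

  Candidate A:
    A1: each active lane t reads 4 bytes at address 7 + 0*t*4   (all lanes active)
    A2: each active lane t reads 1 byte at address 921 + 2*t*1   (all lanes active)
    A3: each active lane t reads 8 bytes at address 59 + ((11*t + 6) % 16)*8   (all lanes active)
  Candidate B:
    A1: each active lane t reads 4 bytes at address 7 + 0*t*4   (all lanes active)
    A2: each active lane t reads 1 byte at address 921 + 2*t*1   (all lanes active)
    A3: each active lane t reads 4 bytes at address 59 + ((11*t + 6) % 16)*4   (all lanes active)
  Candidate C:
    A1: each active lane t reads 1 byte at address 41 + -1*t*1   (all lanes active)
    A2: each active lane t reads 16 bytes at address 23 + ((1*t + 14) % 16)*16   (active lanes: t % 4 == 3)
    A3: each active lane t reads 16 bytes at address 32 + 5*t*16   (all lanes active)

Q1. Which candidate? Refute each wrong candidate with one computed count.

B: A3 gives 3 transactions, not 5
C: A1 gives 2 transactions, not 1
A: all counts match (1,2,5)

Answer: A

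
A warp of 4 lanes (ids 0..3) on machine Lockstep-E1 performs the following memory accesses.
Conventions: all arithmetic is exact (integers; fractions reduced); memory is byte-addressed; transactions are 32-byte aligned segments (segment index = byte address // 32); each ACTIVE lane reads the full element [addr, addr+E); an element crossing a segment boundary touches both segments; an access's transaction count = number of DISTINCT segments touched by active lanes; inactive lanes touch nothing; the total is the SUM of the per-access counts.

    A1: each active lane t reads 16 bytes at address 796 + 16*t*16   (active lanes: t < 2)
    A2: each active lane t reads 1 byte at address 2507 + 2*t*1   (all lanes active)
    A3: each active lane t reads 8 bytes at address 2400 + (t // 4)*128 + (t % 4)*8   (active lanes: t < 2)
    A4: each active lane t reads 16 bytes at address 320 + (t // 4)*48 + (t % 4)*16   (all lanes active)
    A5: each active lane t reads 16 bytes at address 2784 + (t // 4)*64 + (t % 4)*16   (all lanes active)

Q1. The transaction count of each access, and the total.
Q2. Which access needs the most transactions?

A1: 4 transactions
A2: 1 transaction
A3: 1 transaction
A4: 2 transactions
A5: 2 transactions

Answer: 4,1,1,2,2; total 10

Answer: A1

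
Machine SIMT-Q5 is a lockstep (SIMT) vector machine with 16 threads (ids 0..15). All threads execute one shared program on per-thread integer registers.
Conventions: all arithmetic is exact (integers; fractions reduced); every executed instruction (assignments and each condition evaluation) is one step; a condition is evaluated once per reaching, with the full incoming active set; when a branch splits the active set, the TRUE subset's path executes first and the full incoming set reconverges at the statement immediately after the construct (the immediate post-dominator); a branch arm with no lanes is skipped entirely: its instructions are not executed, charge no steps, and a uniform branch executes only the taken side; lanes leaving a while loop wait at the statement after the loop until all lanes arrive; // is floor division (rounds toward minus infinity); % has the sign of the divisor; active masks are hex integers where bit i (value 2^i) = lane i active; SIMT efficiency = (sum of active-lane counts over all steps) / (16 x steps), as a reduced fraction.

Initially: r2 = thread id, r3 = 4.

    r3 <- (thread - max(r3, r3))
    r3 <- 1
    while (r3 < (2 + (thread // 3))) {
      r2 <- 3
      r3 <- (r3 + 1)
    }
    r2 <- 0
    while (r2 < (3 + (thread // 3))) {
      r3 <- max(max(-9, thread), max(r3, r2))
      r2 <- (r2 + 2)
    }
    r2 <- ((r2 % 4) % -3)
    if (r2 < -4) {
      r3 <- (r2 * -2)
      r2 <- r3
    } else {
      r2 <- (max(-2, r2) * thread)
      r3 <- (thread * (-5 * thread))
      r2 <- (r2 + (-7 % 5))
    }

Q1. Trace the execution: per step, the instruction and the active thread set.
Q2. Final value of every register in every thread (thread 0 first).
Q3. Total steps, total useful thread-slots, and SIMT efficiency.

step 0: r3 <- (thread - max(r3, r3)) 0xffff
step 1: r3 <- 1                      0xffff
step 2: eval (r3 < (2 + (thread // 3))) 0xffff
step 3: r2 <- 3                      0xffff
step 4: r3 <- (r3 + 1)               0xffff
step 5: eval (r3 < (2 + (thread // 3))) 0xffff
step 6: r2 <- 3                      0xfff8
step 7: r3 <- (r3 + 1)               0xfff8
step 8: eval (r3 < (2 + (thread // 3))) 0xfff8
step 9: r2 <- 3                      0xffc0
step 10: r3 <- (r3 + 1)               0xffc0
step 11: eval (r3 < (2 + (thread // 3))) 0xffc0
step 12: r2 <- 3                      0xfe00
step 13: r3 <- (r3 + 1)               0xfe00
step 14: eval (r3 < (2 + (thread // 3))) 0xfe00
step 15: r2 <- 3                      0xf000
step 16: r3 <- (r3 + 1)               0xf000
step 17: eval (r3 < (2 + (thread // 3))) 0xf000
step 18: r2 <- 3                      0x8000
step 19: r3 <- (r3 + 1)               0x8000
step 20: eval (r3 < (2 + (thread // 3))) 0x8000
step 21: r2 <- 0                      0xffff
step 22: eval (r2 < (3 + (thread // 3))) 0xffff
step 23: r3 <- max(max(-9, thread), max(r3, r2)) 0xffff
step 24: r2 <- (r2 + 2)               0xffff
step 25: eval (r2 < (3 + (thread // 3))) 0xffff
step 26: r3 <- max(max(-9, thread), max(r3, r2)) 0xffff
step 27: r2 <- (r2 + 2)               0xffff
step 28: eval (r2 < (3 + (thread // 3))) 0xffff
step 29: r3 <- max(max(-9, thread), max(r3, r2)) 0xffc0
step 30: r2 <- (r2 + 2)               0xffc0
step 31: eval (r2 < (3 + (thread // 3))) 0xffc0
step 32: r3 <- max(max(-9, thread), max(r3, r2)) 0xf000
step 33: r2 <- (r2 + 2)               0xf000
step 34: eval (r2 < (3 + (thread // 3))) 0xf000
step 35: r2 <- ((r2 % 4) % -3)        0xffff
step 36: eval (r2 < -4)               0xffff
step 37: r2 <- (max(-2, r2) * thread) 0xffff
step 38: r3 <- (thread * (-5 * thread)) 0xffff
step 39: r2 <- (r2 + (-7 % 5))        0xffff

Answer: 40 steps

r2: 3,3,3,3,3,3,-3,-4,-5,-6,-7,-8,3,3,3,3
r3: 0,-5,-20,-45,-80,-125,-180,-245,-320,-405,-500,-605,-720,-845,-980,-1125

steps = 40; useful = 451; efficiency = 451/640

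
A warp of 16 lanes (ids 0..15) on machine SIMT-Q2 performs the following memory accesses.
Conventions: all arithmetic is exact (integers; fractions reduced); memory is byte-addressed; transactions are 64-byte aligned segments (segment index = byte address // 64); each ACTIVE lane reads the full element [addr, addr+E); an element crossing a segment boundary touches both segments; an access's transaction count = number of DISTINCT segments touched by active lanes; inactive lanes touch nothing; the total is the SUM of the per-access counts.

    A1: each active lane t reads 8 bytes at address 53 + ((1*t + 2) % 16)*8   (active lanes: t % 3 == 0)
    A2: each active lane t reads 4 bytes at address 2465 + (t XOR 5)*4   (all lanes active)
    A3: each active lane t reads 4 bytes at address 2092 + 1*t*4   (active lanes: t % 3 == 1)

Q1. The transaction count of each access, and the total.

A1: 3 transactions
A2: 2 transactions
A3: 2 transactions

Answer: 3,2,2; total 7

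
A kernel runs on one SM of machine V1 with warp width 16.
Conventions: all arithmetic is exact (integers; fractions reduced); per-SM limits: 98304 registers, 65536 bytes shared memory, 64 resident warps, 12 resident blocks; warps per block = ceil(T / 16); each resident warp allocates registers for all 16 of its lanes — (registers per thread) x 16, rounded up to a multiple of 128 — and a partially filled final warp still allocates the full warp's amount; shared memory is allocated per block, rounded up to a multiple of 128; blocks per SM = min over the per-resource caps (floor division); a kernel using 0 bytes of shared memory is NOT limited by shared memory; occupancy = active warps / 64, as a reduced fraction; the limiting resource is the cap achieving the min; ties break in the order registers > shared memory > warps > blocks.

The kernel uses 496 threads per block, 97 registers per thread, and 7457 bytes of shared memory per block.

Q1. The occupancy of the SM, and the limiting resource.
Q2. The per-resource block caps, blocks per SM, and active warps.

Answer: occupancy 31/64, limited by registers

registers: 1 block
shared memory: 8 blocks
warps: 2 blocks
blocks: 12 blocks

Answer: 1 block, 31 active warps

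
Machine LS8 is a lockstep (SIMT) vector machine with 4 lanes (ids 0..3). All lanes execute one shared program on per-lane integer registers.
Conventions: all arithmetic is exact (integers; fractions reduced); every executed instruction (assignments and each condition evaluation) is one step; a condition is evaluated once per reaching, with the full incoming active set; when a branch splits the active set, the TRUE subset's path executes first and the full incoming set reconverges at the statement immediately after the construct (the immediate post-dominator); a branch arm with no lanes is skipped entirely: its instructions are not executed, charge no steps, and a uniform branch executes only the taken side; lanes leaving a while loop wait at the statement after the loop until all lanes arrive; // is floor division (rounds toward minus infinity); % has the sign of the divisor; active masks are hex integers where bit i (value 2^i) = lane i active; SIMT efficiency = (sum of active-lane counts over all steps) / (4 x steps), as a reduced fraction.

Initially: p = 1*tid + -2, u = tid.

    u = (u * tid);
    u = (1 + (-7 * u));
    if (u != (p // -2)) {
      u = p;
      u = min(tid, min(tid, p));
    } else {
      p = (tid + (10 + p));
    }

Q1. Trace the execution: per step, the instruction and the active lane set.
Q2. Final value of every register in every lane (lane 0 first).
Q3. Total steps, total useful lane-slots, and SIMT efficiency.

step 0: u <- (u * tid)               0xf
step 1: u <- (1 + (-7 * u))          0xf
step 2: eval (u != (p // -2))        0xf
step 3: u <- p                       0xe
step 4: u <- min(tid, min(tid, p))   0xe
step 5: p <- (tid + (10 + p))        0x1

Answer: 6 steps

p: 8,-1,0,1
u: 1,-1,0,1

steps = 6; useful = 19; efficiency = 19/24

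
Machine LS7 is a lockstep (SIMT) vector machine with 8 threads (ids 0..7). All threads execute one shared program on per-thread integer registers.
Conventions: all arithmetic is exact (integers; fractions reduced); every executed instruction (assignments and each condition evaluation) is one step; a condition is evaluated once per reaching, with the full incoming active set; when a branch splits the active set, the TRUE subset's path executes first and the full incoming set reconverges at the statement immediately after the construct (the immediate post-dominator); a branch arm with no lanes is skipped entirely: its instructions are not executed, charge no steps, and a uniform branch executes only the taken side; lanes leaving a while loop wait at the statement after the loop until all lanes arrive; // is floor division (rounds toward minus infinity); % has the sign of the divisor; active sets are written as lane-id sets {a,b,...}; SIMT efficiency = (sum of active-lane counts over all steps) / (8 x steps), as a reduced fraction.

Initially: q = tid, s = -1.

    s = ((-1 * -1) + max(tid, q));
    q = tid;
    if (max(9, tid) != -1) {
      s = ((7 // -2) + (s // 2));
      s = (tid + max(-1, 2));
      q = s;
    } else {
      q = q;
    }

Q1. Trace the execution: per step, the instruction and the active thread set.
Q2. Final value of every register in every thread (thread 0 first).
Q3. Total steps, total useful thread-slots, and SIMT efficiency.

step 0: s <- ((-1 * -1) + max(tid, q)) {0,1,2,3,4,5,6,7}
step 1: q <- tid                     {0,1,2,3,4,5,6,7}
step 2: eval (max(9, tid) != -1)     {0,1,2,3,4,5,6,7}
step 3: s <- ((7 // -2) + (s // 2))  {0,1,2,3,4,5,6,7}
step 4: s <- (tid + max(-1, 2))      {0,1,2,3,4,5,6,7}
step 5: q <- s                       {0,1,2,3,4,5,6,7}

Answer: 6 steps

q: 2,3,4,5,6,7,8,9
s: 2,3,4,5,6,7,8,9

steps = 6; useful = 48; efficiency = 48/48 = 1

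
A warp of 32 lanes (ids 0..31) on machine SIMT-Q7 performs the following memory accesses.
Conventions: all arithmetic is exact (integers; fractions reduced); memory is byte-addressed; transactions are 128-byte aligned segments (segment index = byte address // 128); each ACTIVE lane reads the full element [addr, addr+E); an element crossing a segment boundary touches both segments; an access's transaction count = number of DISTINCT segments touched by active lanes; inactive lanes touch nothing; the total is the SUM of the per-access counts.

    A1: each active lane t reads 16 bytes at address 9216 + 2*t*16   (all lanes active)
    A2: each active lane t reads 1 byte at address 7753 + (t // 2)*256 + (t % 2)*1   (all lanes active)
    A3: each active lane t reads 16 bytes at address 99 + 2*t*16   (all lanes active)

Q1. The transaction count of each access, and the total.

A1: 8 transactions
A2: 16 transactions
A3: 9 transactions

Answer: 8,16,9; total 33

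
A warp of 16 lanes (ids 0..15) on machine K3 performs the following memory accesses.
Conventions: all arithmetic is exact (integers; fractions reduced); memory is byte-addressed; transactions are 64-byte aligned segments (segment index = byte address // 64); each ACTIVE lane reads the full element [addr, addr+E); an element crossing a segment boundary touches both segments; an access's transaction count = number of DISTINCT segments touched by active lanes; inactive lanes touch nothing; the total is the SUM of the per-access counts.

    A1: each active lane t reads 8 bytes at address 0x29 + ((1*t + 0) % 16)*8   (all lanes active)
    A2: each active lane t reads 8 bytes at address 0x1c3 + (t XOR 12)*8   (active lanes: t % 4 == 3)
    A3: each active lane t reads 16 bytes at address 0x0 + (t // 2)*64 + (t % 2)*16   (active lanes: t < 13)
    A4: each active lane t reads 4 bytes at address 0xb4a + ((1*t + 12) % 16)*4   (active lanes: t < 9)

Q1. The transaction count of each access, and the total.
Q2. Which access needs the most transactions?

A1: 3 transactions
A2: 3 transactions
A3: 7 transactions
A4: 2 transactions

Answer: 3,3,7,2; total 15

Answer: A3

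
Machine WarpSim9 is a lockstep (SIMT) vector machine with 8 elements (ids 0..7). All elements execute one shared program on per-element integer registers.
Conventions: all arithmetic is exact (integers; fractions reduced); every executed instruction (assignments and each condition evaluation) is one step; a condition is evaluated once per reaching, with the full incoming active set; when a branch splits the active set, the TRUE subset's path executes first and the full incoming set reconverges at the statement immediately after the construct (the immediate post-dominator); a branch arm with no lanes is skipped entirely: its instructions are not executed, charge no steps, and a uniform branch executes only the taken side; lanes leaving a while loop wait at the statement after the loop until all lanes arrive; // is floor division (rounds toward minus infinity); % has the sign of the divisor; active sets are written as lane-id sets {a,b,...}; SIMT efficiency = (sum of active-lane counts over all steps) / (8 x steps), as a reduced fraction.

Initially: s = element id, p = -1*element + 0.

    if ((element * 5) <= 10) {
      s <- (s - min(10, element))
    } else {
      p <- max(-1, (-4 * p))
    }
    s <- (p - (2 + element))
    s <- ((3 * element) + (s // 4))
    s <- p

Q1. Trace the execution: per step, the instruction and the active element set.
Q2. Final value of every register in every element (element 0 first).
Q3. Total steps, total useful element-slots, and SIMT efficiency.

step 0: eval ((element * 5) <= 10)   {0,1,2,3,4,5,6,7}
step 1: s <- (s - min(10, element))  {0,1,2}
step 2: p <- max(-1, (-4 * p))       {3,4,5,6,7}
step 3: s <- (p - (2 + element))     {0,1,2,3,4,5,6,7}
step 4: s <- ((3 * element) + (s // 4)) {0,1,2,3,4,5,6,7}
step 5: s <- p                       {0,1,2,3,4,5,6,7}

Answer: 6 steps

s: 0,-1,-2,12,16,20,24,28
p: 0,-1,-2,12,16,20,24,28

steps = 6; useful = 40; efficiency = 40/48 = 5/6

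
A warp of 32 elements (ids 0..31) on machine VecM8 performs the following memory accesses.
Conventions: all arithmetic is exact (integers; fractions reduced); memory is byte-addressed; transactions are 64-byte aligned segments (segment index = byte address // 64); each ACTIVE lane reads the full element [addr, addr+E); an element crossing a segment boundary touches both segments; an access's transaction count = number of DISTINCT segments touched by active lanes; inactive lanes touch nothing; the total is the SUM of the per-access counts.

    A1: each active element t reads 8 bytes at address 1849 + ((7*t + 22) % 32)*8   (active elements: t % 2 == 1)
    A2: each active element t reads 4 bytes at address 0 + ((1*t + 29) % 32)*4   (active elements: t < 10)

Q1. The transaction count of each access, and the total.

A1: 4 transactions
A2: 2 transactions

Answer: 4,2; total 6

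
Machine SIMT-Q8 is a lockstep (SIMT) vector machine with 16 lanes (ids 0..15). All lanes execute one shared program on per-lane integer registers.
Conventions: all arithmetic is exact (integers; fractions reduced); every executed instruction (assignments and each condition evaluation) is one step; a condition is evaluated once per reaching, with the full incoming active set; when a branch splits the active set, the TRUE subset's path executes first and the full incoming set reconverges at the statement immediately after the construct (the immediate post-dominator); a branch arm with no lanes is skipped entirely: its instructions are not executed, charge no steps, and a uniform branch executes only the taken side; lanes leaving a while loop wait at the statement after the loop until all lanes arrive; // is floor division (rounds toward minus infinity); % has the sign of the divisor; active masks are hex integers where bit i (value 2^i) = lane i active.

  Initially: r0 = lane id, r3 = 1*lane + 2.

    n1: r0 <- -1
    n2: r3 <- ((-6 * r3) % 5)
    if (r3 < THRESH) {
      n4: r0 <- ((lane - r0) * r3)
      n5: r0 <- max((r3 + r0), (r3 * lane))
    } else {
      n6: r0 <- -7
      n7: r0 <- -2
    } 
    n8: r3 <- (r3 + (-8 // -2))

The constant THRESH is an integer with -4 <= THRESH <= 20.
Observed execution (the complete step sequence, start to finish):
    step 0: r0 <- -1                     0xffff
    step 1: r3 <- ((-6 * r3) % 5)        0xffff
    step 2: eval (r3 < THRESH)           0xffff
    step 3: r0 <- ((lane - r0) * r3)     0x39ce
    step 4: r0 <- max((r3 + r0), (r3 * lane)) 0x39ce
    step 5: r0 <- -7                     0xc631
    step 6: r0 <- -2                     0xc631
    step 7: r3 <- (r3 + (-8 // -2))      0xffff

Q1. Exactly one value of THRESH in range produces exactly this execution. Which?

Answer: THRESH = 3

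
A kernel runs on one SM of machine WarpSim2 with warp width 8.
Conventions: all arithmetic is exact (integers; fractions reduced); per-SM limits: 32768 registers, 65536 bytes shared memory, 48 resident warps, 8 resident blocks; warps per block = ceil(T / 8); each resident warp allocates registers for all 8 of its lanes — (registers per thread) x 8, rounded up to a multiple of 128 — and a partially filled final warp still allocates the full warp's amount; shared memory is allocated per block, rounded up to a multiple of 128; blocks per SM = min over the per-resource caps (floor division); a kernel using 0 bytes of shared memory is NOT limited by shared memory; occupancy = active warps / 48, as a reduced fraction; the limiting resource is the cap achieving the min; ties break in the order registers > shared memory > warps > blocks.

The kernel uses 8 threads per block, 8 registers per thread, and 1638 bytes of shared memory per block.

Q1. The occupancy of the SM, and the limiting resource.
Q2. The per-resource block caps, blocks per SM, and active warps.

Answer: occupancy 1/6, limited by blocks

registers: 256 blocks
shared memory: 39 blocks
warps: 48 blocks
blocks: 8 blocks

Answer: 8 blocks, 8 active warps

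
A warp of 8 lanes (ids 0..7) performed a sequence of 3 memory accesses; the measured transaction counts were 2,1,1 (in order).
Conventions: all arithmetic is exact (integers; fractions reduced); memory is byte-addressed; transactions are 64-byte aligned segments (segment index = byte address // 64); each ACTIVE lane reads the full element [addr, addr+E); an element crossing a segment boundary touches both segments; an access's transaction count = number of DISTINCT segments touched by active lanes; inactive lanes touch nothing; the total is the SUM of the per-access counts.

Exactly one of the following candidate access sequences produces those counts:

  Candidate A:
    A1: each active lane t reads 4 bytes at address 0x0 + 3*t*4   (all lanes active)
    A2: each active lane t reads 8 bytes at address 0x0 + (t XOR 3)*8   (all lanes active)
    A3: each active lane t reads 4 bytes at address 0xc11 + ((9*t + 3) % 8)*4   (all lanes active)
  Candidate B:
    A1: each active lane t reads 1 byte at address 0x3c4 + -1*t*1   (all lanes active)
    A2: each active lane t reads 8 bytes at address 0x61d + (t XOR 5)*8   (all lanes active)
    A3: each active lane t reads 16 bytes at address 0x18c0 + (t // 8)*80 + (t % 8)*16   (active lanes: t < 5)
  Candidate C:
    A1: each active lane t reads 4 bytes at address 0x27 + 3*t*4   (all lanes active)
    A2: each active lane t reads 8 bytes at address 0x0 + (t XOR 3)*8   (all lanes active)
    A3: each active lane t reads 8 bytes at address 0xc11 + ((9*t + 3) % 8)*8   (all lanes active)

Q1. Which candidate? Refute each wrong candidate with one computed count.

B: A2 gives 2 transactions, not 1
C: A3 gives 2 transactions, not 1
A: all counts match (2,1,1)

Answer: A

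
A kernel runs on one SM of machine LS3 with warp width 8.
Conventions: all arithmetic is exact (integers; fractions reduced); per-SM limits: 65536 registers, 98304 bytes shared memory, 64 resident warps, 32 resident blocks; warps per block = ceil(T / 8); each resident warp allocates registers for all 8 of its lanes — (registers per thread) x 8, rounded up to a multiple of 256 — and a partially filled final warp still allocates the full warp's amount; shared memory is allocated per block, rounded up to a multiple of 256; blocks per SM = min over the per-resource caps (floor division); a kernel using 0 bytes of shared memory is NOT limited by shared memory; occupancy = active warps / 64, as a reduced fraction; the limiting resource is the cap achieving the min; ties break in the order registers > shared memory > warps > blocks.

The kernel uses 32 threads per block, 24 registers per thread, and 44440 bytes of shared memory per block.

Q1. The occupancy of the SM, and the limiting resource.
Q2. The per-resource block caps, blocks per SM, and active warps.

Answer: occupancy 1/8, limited by shared memory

registers: 64 blocks
shared memory: 2 blocks
warps: 16 blocks
blocks: 32 blocks

Answer: 2 blocks, 8 active warps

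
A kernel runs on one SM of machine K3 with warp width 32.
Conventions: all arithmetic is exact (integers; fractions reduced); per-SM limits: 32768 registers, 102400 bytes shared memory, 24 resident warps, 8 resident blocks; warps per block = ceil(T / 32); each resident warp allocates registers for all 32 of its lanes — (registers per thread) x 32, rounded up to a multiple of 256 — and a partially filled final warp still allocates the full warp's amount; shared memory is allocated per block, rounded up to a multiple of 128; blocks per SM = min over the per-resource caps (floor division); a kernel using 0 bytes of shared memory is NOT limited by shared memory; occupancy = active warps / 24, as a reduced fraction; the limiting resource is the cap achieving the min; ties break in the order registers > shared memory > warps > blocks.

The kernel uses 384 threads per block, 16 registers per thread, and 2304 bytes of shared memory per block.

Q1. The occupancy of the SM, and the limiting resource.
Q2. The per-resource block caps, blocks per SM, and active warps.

Answer: occupancy 1, limited by warps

registers: 5 blocks
shared memory: 44 blocks
warps: 2 blocks
blocks: 8 blocks

Answer: 2 blocks, 24 active warps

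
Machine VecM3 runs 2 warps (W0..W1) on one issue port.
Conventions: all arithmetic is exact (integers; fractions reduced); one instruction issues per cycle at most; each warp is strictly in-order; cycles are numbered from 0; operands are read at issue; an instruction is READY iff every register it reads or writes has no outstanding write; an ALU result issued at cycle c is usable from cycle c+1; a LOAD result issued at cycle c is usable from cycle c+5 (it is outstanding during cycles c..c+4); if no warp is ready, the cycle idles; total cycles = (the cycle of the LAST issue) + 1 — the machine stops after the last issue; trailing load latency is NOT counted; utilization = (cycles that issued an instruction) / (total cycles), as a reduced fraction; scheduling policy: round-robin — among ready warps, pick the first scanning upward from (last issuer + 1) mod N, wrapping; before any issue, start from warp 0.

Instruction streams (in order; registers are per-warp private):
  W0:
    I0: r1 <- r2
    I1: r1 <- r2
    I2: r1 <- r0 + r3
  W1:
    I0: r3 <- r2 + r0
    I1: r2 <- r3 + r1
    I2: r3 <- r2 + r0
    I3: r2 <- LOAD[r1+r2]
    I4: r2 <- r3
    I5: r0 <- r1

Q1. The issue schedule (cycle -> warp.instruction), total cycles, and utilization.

cycle 0: W0.I0
cycle 1: W1.I0
cycle 2: W0.I1
cycle 3: W1.I1
cycle 4: W0.I2
cycle 5: W1.I2
cycle 6: W1.I3
cycle 7: idle
cycle 8: idle
cycle 9: idle
cycle 10: idle
cycle 11: W1.I4
cycle 12: W1.I5

Answer: 13 cycles, utilization 9/13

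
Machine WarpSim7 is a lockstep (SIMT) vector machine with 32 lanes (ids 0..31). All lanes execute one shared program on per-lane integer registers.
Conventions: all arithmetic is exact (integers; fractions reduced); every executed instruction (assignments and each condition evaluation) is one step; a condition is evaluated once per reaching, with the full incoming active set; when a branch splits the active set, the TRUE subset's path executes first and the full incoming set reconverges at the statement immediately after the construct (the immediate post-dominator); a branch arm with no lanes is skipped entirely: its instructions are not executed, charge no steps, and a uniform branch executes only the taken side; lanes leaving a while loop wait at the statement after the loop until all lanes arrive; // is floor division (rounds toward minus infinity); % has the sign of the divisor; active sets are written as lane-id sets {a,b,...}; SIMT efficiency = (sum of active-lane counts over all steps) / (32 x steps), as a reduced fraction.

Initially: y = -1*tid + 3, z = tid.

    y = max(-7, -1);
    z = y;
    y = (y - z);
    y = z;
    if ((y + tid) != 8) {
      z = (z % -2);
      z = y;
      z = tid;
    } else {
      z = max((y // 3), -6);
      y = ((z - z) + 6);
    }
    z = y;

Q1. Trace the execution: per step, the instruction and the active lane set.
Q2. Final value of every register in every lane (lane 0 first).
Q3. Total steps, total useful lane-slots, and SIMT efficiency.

step 0: y <- max(-7, -1)             {0,1,2,3,4,5,6,7,8,9,10,11,12,13,14,15,16,17,18,19,20,21,22,23,24,25,26,27,28,29,30,31}
step 1: z <- y                       {0,1,2,3,4,5,6,7,8,9,10,11,12,13,14,15,16,17,18,19,20,21,22,23,24,25,26,27,28,29,30,31}
step 2: y <- (y - z)                 {0,1,2,3,4,5,6,7,8,9,10,11,12,13,14,15,16,17,18,19,20,21,22,23,24,25,26,27,28,29,30,31}
step 3: y <- z                       {0,1,2,3,4,5,6,7,8,9,10,11,12,13,14,15,16,17,18,19,20,21,22,23,24,25,26,27,28,29,30,31}
step 4: eval ((y + tid) != 8)        {0,1,2,3,4,5,6,7,8,9,10,11,12,13,14,15,16,17,18,19,20,21,22,23,24,25,26,27,28,29,30,31}
step 5: z <- (z % -2)                {0,1,2,3,4,5,6,7,8,10,11,12,13,14,15,16,17,18,19,20,21,22,23,24,25,26,27,28,29,30,31}
step 6: z <- y                       {0,1,2,3,4,5,6,7,8,10,11,12,13,14,15,16,17,18,19,20,21,22,23,24,25,26,27,28,29,30,31}
step 7: z <- tid                     {0,1,2,3,4,5,6,7,8,10,11,12,13,14,15,16,17,18,19,20,21,22,23,24,25,26,27,28,29,30,31}
step 8: z <- max((y // 3), -6)       {9}
step 9: y <- ((z - z) + 6)           {9}
step 10: z <- y                       {0,1,2,3,4,5,6,7,8,9,10,11,12,13,14,15,16,17,18,19,20,21,22,23,24,25,26,27,28,29,30,31}

Answer: 11 steps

y: -1,-1,-1,-1,-1,-1,-1,-1,-1,6,-1,-1,-1,-1,-1,-1,-1,-1,-1,-1,-1,-1,-1,-1,-1,-1,-1,-1,-1,-1,-1,-1
z: -1,-1,-1,-1,-1,-1,-1,-1,-1,6,-1,-1,-1,-1,-1,-1,-1,-1,-1,-1,-1,-1,-1,-1,-1,-1,-1,-1,-1,-1,-1,-1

steps = 11; useful = 287; efficiency = 287/352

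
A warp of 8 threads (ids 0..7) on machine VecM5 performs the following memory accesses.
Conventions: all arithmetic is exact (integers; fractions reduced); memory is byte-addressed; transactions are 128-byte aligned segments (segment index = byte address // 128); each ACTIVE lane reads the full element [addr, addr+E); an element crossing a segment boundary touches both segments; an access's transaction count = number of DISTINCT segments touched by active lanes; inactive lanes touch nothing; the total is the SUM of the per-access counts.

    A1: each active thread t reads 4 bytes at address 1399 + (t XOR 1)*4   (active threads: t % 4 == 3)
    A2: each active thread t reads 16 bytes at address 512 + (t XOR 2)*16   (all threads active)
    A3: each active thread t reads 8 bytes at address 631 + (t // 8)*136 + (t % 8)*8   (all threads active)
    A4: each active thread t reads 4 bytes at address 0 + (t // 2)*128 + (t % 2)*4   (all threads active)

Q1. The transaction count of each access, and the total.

A1: 2 transactions
A2: 1 transaction
A3: 2 transactions
A4: 4 transactions

Answer: 2,1,2,4; total 9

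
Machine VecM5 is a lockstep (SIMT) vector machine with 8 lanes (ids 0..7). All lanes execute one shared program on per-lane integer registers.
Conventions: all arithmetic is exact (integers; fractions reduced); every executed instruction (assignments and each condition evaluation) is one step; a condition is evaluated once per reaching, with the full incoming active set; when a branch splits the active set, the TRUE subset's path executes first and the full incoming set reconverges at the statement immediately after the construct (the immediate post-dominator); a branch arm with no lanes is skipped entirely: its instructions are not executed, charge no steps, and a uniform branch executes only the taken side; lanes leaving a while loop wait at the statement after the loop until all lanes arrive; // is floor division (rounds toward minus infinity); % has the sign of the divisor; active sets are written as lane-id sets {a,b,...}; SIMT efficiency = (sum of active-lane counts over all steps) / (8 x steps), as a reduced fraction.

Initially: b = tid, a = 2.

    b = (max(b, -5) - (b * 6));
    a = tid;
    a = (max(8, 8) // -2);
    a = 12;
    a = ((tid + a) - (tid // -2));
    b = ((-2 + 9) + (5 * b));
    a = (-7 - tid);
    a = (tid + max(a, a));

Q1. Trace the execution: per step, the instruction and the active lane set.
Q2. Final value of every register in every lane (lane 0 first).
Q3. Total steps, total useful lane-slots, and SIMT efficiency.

step 0: b <- (max(b, -5) - (b * 6))  {0,1,2,3,4,5,6,7}
step 1: a <- tid                     {0,1,2,3,4,5,6,7}
step 2: a <- (max(8, 8) // -2)       {0,1,2,3,4,5,6,7}
step 3: a <- 12                      {0,1,2,3,4,5,6,7}
step 4: a <- ((tid + a) - (tid // -2)) {0,1,2,3,4,5,6,7}
step 5: b <- ((-2 + 9) + (5 * b))    {0,1,2,3,4,5,6,7}
step 6: a <- (-7 - tid)              {0,1,2,3,4,5,6,7}
step 7: a <- (tid + max(a, a))       {0,1,2,3,4,5,6,7}

Answer: 8 steps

b: 7,-18,-43,-68,-93,-118,-143,-168
a: -7,-7,-7,-7,-7,-7,-7,-7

steps = 8; useful = 64; efficiency = 64/64 = 1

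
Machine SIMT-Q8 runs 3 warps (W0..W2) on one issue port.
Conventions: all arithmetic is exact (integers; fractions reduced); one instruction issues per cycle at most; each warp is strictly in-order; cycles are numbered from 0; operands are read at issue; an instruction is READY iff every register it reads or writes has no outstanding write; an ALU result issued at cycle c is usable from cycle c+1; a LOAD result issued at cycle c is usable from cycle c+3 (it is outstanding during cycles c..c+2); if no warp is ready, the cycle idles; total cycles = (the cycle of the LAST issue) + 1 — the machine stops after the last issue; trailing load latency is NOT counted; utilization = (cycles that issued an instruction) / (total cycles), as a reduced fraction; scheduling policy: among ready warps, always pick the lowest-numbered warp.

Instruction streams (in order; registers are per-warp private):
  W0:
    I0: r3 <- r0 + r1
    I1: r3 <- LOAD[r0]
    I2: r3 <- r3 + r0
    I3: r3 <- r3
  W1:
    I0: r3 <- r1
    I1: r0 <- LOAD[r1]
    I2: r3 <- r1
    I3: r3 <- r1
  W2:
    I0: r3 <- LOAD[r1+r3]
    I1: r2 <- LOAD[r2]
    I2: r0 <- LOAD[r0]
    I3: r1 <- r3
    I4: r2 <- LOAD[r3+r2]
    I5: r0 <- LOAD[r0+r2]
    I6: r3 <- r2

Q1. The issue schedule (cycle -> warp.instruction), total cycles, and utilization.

cycle 0: W0.I0
cycle 1: W0.I1
cycle 2: W1.I0
cycle 3: W1.I1
cycle 4: W0.I2
cycle 5: W0.I3
cycle 6: W1.I2
cycle 7: W1.I3
cycle 8: W2.I0
cycle 9: W2.I1
cycle 10: W2.I2
cycle 11: W2.I3
cycle 12: W2.I4
cycle 13: idle
cycle 14: idle
cycle 15: W2.I5
cycle 16: W2.I6

Answer: 17 cycles, utilization 15/17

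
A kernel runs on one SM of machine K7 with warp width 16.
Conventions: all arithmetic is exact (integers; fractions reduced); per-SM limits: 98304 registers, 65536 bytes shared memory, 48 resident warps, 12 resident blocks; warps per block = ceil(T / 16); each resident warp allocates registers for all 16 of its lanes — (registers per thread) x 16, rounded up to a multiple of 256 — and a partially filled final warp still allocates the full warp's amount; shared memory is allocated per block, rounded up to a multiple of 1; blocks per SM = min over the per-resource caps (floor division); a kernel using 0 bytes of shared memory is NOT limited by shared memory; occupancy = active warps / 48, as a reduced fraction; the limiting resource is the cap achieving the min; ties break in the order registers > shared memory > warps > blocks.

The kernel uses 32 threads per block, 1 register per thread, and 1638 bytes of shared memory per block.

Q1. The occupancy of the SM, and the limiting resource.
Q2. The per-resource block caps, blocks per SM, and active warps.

Answer: occupancy 1/2, limited by blocks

registers: 192 blocks
shared memory: 40 blocks
warps: 24 blocks
blocks: 12 blocks

Answer: 12 blocks, 24 active warps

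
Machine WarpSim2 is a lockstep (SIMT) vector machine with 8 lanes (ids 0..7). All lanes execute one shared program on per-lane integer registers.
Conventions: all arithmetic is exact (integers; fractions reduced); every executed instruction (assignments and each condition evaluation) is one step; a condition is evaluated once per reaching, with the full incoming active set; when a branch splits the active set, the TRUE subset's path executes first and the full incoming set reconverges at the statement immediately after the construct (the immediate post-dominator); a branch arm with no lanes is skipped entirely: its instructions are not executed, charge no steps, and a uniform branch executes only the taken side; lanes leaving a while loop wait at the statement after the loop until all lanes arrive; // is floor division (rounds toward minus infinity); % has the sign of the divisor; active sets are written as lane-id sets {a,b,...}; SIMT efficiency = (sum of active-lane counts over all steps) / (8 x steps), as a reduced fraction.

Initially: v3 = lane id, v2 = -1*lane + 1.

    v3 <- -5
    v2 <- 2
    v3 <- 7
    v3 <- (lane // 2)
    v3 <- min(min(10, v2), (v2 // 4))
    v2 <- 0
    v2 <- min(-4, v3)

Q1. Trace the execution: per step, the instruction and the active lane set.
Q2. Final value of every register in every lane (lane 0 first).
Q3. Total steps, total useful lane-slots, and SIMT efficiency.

step 0: v3 <- -5                     {0,1,2,3,4,5,6,7}
step 1: v2 <- 2                      {0,1,2,3,4,5,6,7}
step 2: v3 <- 7                      {0,1,2,3,4,5,6,7}
step 3: v3 <- (lane // 2)            {0,1,2,3,4,5,6,7}
step 4: v3 <- min(min(10, v2), (v2 // 4)) {0,1,2,3,4,5,6,7}
step 5: v2 <- 0                      {0,1,2,3,4,5,6,7}
step 6: v2 <- min(-4, v3)            {0,1,2,3,4,5,6,7}

Answer: 7 steps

v3: 0,0,0,0,0,0,0,0
v2: -4,-4,-4,-4,-4,-4,-4,-4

steps = 7; useful = 56; efficiency = 56/56 = 1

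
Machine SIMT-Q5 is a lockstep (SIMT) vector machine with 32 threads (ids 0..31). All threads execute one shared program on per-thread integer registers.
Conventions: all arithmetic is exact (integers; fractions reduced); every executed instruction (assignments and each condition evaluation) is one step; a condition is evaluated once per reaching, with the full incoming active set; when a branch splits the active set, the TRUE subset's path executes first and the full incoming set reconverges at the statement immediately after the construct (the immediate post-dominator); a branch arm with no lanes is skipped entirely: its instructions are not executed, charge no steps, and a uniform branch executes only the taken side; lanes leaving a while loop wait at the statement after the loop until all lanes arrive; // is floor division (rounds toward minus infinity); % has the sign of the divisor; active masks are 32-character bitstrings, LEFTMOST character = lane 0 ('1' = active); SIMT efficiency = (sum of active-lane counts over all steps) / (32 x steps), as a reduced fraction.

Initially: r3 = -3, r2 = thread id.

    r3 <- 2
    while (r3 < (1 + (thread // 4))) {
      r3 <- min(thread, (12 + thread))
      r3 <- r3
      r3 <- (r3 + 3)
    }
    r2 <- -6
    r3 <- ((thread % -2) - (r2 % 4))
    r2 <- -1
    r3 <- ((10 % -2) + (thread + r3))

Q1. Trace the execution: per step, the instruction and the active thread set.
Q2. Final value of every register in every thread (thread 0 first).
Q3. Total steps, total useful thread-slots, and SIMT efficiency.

step 0: r3 <- 2                      11111111111111111111111111111111
step 1: eval (r3 < (1 + (thread // 4))) 11111111111111111111111111111111
step 2: r3 <- min(thread, (12 + thread)) 00000000111111111111111111111111
step 3: r3 <- r3                     00000000111111111111111111111111
step 4: r3 <- (r3 + 3)               00000000111111111111111111111111
step 5: eval (r3 < (1 + (thread // 4))) 00000000111111111111111111111111
step 6: r2 <- -6                     11111111111111111111111111111111
step 7: r3 <- ((thread % -2) - (r2 % 4)) 11111111111111111111111111111111
step 8: r2 <- -1                     11111111111111111111111111111111
step 9: r3 <- ((10 % -2) + (thread + r3)) 11111111111111111111111111111111

Answer: 10 steps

r3: -2,-2,0,0,2,2,4,4,6,6,8,8,10,10,12,12,14,14,16,16,18,18,20,20,22,22,24,24,26,26,28,28
r2: -1,-1,-1,-1,-1,-1,-1,-1,-1,-1,-1,-1,-1,-1,-1,-1,-1,-1,-1,-1,-1,-1,-1,-1,-1,-1,-1,-1,-1,-1,-1,-1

steps = 10; useful = 288; efficiency = 288/320 = 9/10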